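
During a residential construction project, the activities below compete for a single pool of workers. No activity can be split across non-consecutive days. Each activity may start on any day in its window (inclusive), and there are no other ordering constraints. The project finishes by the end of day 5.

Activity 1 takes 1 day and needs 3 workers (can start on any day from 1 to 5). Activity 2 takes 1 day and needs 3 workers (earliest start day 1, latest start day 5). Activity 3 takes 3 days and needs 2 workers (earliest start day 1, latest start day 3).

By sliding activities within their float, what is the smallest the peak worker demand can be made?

3

Early-start (Activity 1@1, Activity 2@1, Activity 3@1) gives peak 8: d1:8  d2:2  d3:2  d4:0  d5:0.
Shift Activity 2→2, Activity 3→3.
Schedule Activity 1@1, Activity 2@2, Activity 3@3: d1:3  d2:3  d3:2  d4:2  d5:2 — peak 3.
Total worker-days = 12 over 5 days ⇒ peak ≥ ⌈12/5⌉ = 3, so 3 is optimal.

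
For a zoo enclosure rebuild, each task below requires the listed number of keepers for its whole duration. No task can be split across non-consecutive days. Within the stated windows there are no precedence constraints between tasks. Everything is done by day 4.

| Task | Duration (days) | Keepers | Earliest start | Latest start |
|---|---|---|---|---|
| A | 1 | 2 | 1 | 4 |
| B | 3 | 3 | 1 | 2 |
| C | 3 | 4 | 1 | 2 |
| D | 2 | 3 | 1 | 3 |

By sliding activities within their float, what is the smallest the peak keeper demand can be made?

Early-start (A@1, B@1, C@1, D@1) gives peak 12: d1:12  d2:10  d3:7  d4:0.
Shift D→2.
Schedule A@1, B@1, C@1, D@2: d1:9  d2:10  d3:10  d4:0 — peak 10.

10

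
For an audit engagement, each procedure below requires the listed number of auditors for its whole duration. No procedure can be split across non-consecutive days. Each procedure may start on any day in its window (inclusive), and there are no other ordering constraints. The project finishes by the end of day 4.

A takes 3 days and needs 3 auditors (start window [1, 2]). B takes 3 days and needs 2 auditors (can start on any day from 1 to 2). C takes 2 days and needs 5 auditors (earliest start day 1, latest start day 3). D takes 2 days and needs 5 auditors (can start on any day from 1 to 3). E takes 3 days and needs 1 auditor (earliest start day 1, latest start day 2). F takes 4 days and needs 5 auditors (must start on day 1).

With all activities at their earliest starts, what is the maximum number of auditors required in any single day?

21

Early-start schedule: A@1, B@1, C@1, D@1, E@1, F@1.
Load per day: day 1: 21, day 2: 21, day 3: 11, day 4: 5.
Peak is 21.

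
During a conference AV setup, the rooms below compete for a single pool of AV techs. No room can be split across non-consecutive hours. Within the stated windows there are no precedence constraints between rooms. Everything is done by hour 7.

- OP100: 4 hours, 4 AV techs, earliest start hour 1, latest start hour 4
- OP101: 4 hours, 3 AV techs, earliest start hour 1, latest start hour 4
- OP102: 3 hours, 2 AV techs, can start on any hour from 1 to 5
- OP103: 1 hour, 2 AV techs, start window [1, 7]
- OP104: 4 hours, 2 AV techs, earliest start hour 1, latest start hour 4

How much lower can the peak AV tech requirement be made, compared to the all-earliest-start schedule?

4

Early-start peak: h1:13  h2:11  h3:11  h4:9  h5:0  h6:0  h7:0 ⇒ 13.
Leveled (OP100@1, OP101@1, OP102@1, OP103@5, OP104@4): h1:9  h2:9  h3:9  h4:9  h5:4  h6:2  h7:2 ⇒ 9.
Reduction 13 − 9 = 4.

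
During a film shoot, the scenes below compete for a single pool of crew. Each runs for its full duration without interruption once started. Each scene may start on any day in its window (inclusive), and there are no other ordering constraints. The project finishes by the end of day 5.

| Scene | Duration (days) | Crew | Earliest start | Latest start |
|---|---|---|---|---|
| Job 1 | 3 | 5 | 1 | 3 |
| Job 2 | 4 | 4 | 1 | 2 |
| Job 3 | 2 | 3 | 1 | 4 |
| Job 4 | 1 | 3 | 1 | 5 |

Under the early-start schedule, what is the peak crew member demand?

15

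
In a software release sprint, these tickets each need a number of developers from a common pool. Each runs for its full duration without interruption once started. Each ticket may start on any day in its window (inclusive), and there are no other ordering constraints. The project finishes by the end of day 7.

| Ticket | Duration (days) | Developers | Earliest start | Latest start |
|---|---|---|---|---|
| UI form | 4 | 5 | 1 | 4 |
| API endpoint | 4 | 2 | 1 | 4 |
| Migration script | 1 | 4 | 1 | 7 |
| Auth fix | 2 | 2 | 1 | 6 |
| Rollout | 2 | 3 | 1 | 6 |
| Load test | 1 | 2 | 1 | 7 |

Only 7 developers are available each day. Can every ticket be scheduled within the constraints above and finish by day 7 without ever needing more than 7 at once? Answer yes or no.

Schedule UI form@1, API endpoint@1, Migration script@5, Auth fix@5, Rollout@6, Load test@6: d1:7  d2:7  d3:7  d4:7  d5:6  d6:7  d7:3 — peak 7 ≤ 7.

yes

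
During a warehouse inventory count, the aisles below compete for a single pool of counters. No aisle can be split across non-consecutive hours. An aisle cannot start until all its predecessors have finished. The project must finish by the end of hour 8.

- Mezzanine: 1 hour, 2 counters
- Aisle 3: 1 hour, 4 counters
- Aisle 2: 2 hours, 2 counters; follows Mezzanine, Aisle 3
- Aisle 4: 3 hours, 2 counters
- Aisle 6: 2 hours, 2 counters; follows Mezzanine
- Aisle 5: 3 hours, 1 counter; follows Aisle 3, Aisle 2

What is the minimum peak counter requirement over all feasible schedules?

Early-start (Mezzanine@1, Aisle 3@1, Aisle 2@2, Aisle 4@1, Aisle 6@2, Aisle 5@4) gives peak 8: h1:8  h2:6  h3:6  h4:1  h5:1  h6:1  h7:0  h8:0.
Shift Aisle 3→2, Aisle 2→3, Aisle 4→3, Aisle 6→5, Aisle 5→6.
Schedule Mezzanine@1, Aisle 3@2, Aisle 2@3, Aisle 4@3, Aisle 6@5, Aisle 5@6: h1:2  h2:4  h3:4  h4:4  h5:4  h6:3  h7:1  h8:1 — peak 4.

4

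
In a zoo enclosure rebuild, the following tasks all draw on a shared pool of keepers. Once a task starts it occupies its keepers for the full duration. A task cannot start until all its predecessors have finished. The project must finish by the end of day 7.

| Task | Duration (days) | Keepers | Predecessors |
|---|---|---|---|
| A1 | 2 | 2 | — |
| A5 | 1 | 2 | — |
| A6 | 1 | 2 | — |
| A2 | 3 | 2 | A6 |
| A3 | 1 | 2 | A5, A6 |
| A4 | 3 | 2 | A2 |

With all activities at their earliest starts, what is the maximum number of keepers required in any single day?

6

Early-start schedule: A1@1, A5@1, A6@1, A2@2, A3@2, A4@5.
Load per day: day 1: 6, day 2: 6, day 3: 2, day 4: 2, day 5: 2, day 6: 2, day 7: 2.
Peak is 6.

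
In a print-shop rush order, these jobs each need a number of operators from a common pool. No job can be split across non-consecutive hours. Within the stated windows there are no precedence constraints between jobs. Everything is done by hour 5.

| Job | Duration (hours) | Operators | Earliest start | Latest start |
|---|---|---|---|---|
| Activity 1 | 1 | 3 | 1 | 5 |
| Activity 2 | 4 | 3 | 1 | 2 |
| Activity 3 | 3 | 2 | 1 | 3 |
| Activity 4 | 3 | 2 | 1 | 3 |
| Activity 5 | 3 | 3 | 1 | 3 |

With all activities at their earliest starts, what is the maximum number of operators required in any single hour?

13

Early-start schedule: Activity 1@1, Activity 2@1, Activity 3@1, Activity 4@1, Activity 5@1.
Load per hour: hour 1: 13, hour 2: 10, hour 3: 10, hour 4: 3, hour 5: 0.
Peak is 13.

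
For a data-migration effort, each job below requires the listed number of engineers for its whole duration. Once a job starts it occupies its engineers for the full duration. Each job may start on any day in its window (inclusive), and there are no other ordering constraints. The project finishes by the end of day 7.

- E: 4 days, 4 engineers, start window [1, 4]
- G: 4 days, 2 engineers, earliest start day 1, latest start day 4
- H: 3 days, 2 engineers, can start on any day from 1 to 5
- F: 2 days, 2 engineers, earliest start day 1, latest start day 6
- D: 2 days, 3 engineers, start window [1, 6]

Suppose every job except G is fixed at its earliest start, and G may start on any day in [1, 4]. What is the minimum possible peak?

11

G@1: d1:13  d2:13  d3:8  d4:6  d5:0  d6:0  d7:0 → peak 13
G@2: d1:11  d2:13  d3:8  d4:6  d5:2  d6:0  d7:0 → peak 13
G@3: d1:11  d2:11  d3:8  d4:6  d5:2  d6:2  d7:0 → peak 11
G@4: d1:11  d2:11  d3:6  d4:6  d5:2  d6:2  d7:2 → peak 11
Best is G@3, peak 11.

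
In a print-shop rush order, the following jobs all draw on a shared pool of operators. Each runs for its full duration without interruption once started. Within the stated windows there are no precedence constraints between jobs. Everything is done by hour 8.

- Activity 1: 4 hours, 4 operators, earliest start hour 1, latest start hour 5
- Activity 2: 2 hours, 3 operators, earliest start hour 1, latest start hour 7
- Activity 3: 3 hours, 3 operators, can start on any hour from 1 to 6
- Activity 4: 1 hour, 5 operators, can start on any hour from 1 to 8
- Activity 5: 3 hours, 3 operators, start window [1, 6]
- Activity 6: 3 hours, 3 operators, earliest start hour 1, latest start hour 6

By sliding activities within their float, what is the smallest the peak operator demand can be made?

8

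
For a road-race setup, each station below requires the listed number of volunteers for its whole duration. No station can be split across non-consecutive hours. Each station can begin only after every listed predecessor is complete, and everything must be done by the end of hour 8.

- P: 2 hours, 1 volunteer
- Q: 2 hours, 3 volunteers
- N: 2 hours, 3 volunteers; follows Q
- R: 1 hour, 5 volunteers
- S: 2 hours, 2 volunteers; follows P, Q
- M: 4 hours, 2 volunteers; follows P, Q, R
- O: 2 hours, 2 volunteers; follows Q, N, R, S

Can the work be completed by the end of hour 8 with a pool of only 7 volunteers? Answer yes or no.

yes

Schedule P@1, Q@1, N@4, R@3, S@3, M@4, O@6: h1:4  h2:4  h3:7  h4:7  h5:5  h6:4  h7:4  h8:0 — peak 7 ≤ 7.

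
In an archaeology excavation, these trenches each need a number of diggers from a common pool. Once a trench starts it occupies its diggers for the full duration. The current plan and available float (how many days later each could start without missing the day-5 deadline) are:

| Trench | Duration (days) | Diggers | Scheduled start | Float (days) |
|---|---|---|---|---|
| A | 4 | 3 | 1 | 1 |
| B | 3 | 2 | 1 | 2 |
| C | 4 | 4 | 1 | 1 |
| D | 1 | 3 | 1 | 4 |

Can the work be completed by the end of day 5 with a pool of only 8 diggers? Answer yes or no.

no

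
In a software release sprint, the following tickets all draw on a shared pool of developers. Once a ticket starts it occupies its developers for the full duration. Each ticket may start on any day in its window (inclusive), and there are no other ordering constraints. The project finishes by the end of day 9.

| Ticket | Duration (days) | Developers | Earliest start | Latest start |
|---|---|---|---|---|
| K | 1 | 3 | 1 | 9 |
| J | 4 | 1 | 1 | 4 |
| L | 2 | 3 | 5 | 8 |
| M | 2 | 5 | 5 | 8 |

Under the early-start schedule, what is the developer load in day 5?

8

At early start, day 5 has: L, M.
Demand: 3 + 5 = 8.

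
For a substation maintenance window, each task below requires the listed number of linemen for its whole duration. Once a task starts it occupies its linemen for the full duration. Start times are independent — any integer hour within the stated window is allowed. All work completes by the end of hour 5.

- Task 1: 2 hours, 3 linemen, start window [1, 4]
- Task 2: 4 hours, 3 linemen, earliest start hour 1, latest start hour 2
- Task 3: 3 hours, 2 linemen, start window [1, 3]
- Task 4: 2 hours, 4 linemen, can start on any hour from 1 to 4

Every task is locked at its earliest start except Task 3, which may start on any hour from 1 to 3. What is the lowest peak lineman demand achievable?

10

Task 3@1: h1:12  h2:12  h3:5  h4:3  h5:0 → peak 12
Task 3@2: h1:10  h2:12  h3:5  h4:5  h5:0 → peak 12
Task 3@3: h1:10  h2:10  h3:5  h4:5  h5:2 → peak 10
Best is Task 3@3, peak 10.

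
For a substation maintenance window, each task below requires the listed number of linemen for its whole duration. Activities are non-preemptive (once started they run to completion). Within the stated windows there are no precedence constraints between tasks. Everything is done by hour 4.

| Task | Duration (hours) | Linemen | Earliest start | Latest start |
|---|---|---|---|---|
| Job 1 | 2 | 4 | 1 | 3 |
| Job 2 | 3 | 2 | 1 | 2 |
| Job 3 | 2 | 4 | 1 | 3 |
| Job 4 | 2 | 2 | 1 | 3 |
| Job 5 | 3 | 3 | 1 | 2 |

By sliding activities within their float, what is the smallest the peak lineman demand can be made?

Early-start (Job 1@1, Job 2@1, Job 3@1, Job 4@1, Job 5@1) gives peak 15: h1:15  h2:15  h3:5  h4:0.
Shift Job 3→3.
Schedule Job 1@1, Job 2@1, Job 3@3, Job 4@1, Job 5@1: h1:11  h2:11  h3:9  h4:4 — peak 11.

11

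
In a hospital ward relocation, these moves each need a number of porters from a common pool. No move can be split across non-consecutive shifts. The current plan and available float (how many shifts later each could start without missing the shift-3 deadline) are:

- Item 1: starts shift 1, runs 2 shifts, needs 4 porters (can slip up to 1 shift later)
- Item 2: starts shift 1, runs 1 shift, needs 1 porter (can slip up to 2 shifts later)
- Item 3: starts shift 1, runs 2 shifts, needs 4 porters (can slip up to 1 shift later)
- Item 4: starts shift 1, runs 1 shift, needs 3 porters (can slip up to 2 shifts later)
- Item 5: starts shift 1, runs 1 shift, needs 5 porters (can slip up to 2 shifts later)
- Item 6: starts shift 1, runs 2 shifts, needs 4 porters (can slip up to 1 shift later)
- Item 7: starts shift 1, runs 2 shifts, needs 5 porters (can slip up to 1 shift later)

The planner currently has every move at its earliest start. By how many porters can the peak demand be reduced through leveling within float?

9

Early-start peak: s1:26  s2:17  s3:0 ⇒ 26.
Leveled (Item 1@1, Item 2@1, Item 3@1, Item 4@1, Item 5@1, Item 6@2, Item 7@2): s1:17  s2:17  s3:9 ⇒ 17.
Reduction 26 − 17 = 9.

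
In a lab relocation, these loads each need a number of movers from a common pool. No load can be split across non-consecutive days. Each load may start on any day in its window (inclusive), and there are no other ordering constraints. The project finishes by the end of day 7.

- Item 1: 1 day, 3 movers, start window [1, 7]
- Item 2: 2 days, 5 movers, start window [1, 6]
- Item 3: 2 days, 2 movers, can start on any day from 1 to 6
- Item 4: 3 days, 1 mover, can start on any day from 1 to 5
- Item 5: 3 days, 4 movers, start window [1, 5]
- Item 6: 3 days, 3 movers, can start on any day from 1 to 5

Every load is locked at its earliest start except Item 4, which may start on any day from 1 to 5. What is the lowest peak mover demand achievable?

17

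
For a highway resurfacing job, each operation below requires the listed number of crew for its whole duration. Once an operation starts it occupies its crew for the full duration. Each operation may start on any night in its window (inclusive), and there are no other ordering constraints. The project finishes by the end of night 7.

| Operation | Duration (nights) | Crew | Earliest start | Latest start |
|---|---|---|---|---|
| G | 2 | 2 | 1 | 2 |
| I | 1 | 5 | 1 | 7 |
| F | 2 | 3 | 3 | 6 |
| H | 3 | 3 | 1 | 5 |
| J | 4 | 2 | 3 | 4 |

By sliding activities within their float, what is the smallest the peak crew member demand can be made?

Early-start (G@1, I@1, F@3, H@1, J@3) gives peak 10: n1:10  n2:5  n3:8  n4:5  n5:2  n6:2  n7:0.
Shift I→7, F→4.
Schedule G@1, I@7, F@4, H@1, J@3: n1:5  n2:5  n3:5  n4:5  n5:5  n6:2  n7:5 — peak 5.
Total crew member-nights = 32 over 7 nights ⇒ peak ≥ ⌈32/7⌉ = 5, so 5 is optimal.

5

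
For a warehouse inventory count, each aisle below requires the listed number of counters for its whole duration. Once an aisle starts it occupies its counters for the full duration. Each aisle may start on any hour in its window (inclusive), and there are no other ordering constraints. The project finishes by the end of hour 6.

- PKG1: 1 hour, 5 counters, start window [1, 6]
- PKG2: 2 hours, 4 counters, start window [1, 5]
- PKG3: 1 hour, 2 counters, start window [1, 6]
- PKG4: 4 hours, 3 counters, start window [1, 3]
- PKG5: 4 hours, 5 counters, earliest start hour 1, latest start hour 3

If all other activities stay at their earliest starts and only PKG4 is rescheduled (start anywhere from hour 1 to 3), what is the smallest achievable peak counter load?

PKG4@1: h1:19  h2:12  h3:8  h4:8  h5:0  h6:0 → peak 19
PKG4@2: h1:16  h2:12  h3:8  h4:8  h5:3  h6:0 → peak 16
PKG4@3: h1:16  h2:9  h3:8  h4:8  h5:3  h6:3 → peak 16
Best is PKG4@2, peak 16.

16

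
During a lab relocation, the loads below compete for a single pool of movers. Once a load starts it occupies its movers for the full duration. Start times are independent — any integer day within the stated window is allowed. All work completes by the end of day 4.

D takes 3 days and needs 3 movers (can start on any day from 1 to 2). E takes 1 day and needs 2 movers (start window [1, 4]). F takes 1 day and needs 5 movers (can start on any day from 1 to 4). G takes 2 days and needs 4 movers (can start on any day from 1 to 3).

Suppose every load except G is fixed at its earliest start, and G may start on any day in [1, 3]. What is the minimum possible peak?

10

G@1: d1:14  d2:7  d3:3  d4:0 → peak 14
G@2: d1:10  d2:7  d3:7  d4:0 → peak 10
G@3: d1:10  d2:3  d3:7  d4:4 → peak 10
Best is G@2, peak 10.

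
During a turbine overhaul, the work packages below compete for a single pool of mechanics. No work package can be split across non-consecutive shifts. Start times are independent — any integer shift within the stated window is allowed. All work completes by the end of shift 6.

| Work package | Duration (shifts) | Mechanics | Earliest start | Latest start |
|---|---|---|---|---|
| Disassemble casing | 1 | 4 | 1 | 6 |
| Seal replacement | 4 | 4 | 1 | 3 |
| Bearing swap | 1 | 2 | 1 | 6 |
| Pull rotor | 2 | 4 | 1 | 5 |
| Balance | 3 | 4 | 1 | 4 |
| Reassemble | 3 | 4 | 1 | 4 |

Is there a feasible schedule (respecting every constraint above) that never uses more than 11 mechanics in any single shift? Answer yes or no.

no

The minimum achievable peak is 12; 11 < 12, so no feasible schedule stays within the cap.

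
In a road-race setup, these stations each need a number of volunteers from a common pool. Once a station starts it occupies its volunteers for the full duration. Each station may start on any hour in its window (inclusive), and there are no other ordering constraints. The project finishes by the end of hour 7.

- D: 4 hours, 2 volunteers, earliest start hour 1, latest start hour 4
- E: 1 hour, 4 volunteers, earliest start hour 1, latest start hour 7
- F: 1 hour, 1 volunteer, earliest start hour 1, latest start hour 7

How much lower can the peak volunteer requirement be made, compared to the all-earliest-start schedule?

3

Early-start peak: h1:7  h2:2  h3:2  h4:2  h5:0  h6:0  h7:0 ⇒ 7.
Leveled (D@1, E@5, F@1): h1:3  h2:2  h3:2  h4:2  h5:4  h6:0  h7:0 ⇒ 4.
Reduction 7 − 4 = 3.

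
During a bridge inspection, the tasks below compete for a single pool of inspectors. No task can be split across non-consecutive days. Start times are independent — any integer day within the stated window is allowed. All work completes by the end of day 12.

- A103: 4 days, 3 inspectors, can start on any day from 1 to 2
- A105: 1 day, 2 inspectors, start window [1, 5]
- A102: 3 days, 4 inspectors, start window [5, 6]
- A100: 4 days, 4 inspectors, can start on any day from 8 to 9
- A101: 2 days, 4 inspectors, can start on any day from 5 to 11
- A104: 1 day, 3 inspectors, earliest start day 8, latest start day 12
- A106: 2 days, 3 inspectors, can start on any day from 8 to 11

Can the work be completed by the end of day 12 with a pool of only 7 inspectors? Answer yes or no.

The minimum achievable peak is 8; 7 < 8, so no feasible schedule stays within the cap.

no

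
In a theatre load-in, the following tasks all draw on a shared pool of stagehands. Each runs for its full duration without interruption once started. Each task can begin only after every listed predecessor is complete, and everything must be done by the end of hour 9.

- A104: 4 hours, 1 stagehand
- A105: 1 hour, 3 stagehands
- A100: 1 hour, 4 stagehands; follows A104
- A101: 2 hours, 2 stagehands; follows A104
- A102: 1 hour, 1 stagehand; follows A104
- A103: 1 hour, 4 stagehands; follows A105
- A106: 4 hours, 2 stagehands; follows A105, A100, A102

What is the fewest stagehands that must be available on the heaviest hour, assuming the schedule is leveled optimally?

Early-start (A104@1, A105@1, A100@5, A101@5, A102@5, A103@2, A106@6) gives peak 7: h1:4  h2:5  h3:1  h4:1  h5:7  h6:4  h7:2  h8:2  h9:2.
Shift A101→6.
Schedule A104@1, A105@1, A100@5, A101@6, A102@5, A103@2, A106@6: h1:4  h2:5  h3:1  h4:1  h5:5  h6:4  h7:4  h8:2  h9:2 — peak 5.

5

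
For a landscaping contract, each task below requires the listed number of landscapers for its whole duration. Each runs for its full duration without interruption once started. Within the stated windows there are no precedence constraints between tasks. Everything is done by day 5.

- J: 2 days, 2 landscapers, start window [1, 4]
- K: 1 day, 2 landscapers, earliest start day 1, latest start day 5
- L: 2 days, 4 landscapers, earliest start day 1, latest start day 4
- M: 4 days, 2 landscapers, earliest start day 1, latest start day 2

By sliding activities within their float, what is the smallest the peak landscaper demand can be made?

6

Early-start (J@1, K@1, L@1, M@1) gives peak 10: d1:10  d2:8  d3:2  d4:2  d5:0.
Shift L→3.
Schedule J@1, K@1, L@3, M@1: d1:6  d2:4  d3:6  d4:6  d5:0 — peak 6.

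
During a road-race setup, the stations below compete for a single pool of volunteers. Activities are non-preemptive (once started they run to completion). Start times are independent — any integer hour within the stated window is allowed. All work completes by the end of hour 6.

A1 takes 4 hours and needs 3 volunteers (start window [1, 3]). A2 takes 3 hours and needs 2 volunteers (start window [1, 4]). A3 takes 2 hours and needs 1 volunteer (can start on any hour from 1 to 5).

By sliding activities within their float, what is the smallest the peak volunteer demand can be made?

Early-start (A1@1, A2@1, A3@1) gives peak 6: h1:6  h2:6  h3:5  h4:3  h5:0  h6:0.
Shift A3→4.
Schedule A1@1, A2@1, A3@4: h1:5  h2:5  h3:5  h4:4  h5:1  h6:0 — peak 5.

5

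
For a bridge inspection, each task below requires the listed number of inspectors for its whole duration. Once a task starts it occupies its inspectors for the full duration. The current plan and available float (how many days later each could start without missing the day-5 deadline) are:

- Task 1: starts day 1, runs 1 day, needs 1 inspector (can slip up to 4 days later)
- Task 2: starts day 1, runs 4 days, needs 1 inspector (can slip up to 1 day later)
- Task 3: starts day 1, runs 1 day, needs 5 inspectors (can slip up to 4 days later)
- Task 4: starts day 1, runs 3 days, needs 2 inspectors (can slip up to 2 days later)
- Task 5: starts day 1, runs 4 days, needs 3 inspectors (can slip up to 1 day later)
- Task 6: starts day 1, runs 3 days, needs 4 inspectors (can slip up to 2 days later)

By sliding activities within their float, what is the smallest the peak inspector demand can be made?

10

Early-start (Task 1@1, Task 2@1, Task 3@1, Task 4@1, Task 5@1, Task 6@1) gives peak 16: d1:16  d2:10  d3:10  d4:4  d5:0.
Shift Task 5→2, Task 6→2.
Schedule Task 1@1, Task 2@1, Task 3@1, Task 4@1, Task 5@2, Task 6@2: d1:9  d2:10  d3:10  d4:8  d5:3 — peak 10.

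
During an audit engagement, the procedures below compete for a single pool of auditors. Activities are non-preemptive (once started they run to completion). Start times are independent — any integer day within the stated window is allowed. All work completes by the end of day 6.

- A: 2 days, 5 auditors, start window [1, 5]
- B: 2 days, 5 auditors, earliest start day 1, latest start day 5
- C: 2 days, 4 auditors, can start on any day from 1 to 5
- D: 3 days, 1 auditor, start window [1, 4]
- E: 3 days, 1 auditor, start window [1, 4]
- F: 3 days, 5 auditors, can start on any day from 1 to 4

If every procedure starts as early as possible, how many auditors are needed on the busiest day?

Early-start schedule: A@1, B@1, C@1, D@1, E@1, F@1.
Load per day: day 1: 21, day 2: 21, day 3: 7, day 4: 0, day 5: 0, day 6: 0.
Peak is 21.

21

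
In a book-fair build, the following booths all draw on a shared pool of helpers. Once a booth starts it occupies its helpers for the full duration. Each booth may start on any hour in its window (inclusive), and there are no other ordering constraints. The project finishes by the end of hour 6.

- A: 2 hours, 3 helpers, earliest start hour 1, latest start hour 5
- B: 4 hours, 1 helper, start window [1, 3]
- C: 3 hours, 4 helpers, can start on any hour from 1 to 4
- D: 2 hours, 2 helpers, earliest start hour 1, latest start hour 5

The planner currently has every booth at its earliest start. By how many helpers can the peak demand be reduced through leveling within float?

5

Early-start peak: h1:10  h2:10  h3:5  h4:1  h5:0  h6:0 ⇒ 10.
Leveled (A@1, B@3, C@3, D@1): h1:5  h2:5  h3:5  h4:5  h5:5  h6:1 ⇒ 5.
Reduction 10 − 5 = 5.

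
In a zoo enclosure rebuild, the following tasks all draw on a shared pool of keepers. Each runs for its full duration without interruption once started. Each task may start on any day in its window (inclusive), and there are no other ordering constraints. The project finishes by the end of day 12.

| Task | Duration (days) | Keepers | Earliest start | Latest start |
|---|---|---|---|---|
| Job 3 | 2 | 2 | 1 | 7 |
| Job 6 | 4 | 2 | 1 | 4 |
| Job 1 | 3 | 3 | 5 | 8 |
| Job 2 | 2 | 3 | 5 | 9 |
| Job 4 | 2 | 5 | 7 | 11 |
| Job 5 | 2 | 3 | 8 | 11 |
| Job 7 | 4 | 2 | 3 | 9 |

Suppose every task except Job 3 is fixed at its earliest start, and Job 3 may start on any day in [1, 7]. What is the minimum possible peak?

Job 3@1: d1:4  d2:4  d3:4  d4:4  d5:8  d6:8  d7:8  d8:8  d9:3  d10:0  d11:0  d12:0 → peak 8
Job 3@2: d1:2  d2:4  d3:6  d4:4  d5:8  d6:8  d7:8  d8:8  d9:3  d10:0  d11:0  d12:0 → peak 8
Job 3@3: d1:2  d2:2  d3:6  d4:6  d5:8  d6:8  d7:8  d8:8  d9:3  d10:0  d11:0  d12:0 → peak 8
Job 3@4: d1:2  d2:2  d3:4  d4:6  d5:10  d6:8  d7:8  d8:8  d9:3  d10:0  d11:0  d12:0 → peak 10
Job 3@5: d1:2  d2:2  d3:4  d4:4  d5:10  d6:10  d7:8  d8:8  d9:3  d10:0  d11:0  d12:0 → peak 10
Job 3@6: d1:2  d2:2  d3:4  d4:4  d5:8  d6:10  d7:10  d8:8  d9:3  d10:0  d11:0  d12:0 → peak 10
Job 3@7: d1:2  d2:2  d3:4  d4:4  d5:8  d6:8  d7:10  d8:10  d9:3  d10:0  d11:0  d12:0 → peak 10
Best is Job 3@1, peak 8.

8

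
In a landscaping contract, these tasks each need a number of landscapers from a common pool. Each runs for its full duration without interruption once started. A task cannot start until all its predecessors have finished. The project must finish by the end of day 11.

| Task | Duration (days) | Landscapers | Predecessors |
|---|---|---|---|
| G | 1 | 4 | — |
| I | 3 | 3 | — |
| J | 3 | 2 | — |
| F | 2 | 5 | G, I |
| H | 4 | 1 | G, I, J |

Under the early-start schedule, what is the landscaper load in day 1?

At early start, day 1 has: G, I, J.
Demand: 4 + 3 + 2 = 9.

9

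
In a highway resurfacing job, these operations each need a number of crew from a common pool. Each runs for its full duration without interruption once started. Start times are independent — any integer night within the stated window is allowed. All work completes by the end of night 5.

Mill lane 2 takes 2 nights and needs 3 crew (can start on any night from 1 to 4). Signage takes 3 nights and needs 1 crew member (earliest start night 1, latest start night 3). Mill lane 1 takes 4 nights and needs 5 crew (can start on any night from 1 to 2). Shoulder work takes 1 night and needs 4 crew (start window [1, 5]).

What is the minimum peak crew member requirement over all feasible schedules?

8

Early-start (Mill lane 2@1, Signage@1, Mill lane 1@1, Shoulder work@1) gives peak 13: n1:13  n2:9  n3:6  n4:5  n5:0.
Shift Signage→3, Shoulder work→5.
Schedule Mill lane 2@1, Signage@3, Mill lane 1@1, Shoulder work@5: n1:8  n2:8  n3:6  n4:6  n5:5 — peak 8.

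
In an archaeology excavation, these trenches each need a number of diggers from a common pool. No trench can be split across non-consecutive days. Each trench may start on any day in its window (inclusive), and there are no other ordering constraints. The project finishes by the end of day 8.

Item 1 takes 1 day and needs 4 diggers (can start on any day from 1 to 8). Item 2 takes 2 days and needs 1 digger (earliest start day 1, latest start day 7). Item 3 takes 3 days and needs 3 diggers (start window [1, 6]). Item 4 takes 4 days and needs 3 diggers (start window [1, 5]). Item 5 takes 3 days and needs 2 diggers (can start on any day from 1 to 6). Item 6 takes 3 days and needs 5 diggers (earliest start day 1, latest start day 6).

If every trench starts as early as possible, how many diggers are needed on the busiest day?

18

Early-start schedule: Item 1@1, Item 2@1, Item 3@1, Item 4@1, Item 5@1, Item 6@1.
Load per day: day 1: 18, day 2: 14, day 3: 13, day 4: 3, day 5: 0, day 6: 0, day 7: 0, day 8: 0.
Peak is 18.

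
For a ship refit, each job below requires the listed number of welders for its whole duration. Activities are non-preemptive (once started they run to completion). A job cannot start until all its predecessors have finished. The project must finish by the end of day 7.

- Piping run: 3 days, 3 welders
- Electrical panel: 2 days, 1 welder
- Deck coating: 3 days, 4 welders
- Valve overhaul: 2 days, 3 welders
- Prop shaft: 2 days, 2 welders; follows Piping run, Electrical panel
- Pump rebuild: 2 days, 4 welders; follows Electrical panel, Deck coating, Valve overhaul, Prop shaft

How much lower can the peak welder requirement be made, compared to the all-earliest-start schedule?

4

Early-start peak: d1:11  d2:11  d3:7  d4:2  d5:2  d6:4  d7:4 ⇒ 11.
Leveled (Piping run@1, Electrical panel@1, Deck coating@3, Valve overhaul@1, Prop shaft@4, Pump rebuild@6): d1:7  d2:7  d3:7  d4:6  d5:6  d6:4  d7:4 ⇒ 7.
Reduction 11 − 7 = 4.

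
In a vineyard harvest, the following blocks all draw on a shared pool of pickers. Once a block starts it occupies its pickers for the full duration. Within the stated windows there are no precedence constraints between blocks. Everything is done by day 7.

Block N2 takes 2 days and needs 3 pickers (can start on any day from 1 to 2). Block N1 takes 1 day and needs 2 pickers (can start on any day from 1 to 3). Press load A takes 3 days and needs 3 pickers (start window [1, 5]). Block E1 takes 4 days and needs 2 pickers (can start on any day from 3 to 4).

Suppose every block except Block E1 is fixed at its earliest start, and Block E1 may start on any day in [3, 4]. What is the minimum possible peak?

Block E1@3: d1:8  d2:6  d3:5  d4:2  d5:2  d6:2  d7:0 → peak 8
Block E1@4: d1:8  d2:6  d3:3  d4:2  d5:2  d6:2  d7:2 → peak 8
Best is Block E1@3, peak 8.

8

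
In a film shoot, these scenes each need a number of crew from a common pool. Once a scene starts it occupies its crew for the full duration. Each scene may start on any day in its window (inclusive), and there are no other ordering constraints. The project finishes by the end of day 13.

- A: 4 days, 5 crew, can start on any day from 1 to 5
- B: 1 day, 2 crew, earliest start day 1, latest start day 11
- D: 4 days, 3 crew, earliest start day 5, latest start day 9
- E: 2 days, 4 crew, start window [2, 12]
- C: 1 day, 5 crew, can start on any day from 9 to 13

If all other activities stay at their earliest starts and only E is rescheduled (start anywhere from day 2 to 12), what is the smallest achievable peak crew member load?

7

E@2: d1:7  d2:9  d3:9  d4:5  d5:3  d6:3  d7:3  d8:3  d9:5  d10:0  d11:0  d12:0  d13:0 → peak 9
E@3: d1:7  d2:5  d3:9  d4:9  d5:3  d6:3  d7:3  d8:3  d9:5  d10:0  d11:0  d12:0  d13:0 → peak 9
E@4: d1:7  d2:5  d3:5  d4:9  d5:7  d6:3  d7:3  d8:3  d9:5  d10:0  d11:0  d12:0  d13:0 → peak 9
E@5: d1:7  d2:5  d3:5  d4:5  d5:7  d6:7  d7:3  d8:3  d9:5  d10:0  d11:0  d12:0  d13:0 → peak 7
E@6: d1:7  d2:5  d3:5  d4:5  d5:3  d6:7  d7:7  d8:3  d9:5  d10:0  d11:0  d12:0  d13:0 → peak 7
E@7: d1:7  d2:5  d3:5  d4:5  d5:3  d6:3  d7:7  d8:7  d9:5  d10:0  d11:0  d12:0  d13:0 → peak 7
E@8: d1:7  d2:5  d3:5  d4:5  d5:3  d6:3  d7:3  d8:7  d9:9  d10:0  d11:0  d12:0  d13:0 → peak 9
E@9: d1:7  d2:5  d3:5  d4:5  d5:3  d6:3  d7:3  d8:3  d9:9  d10:4  d11:0  d12:0  d13:0 → peak 9
E@10: d1:7  d2:5  d3:5  d4:5  d5:3  d6:3  d7:3  d8:3  d9:5  d10:4  d11:4  d12:0  d13:0 → peak 7
E@11: d1:7  d2:5  d3:5  d4:5  d5:3  d6:3  d7:3  d8:3  d9:5  d10:0  d11:4  d12:4  d13:0 → peak 7
E@12: d1:7  d2:5  d3:5  d4:5  d5:3  d6:3  d7:3  d8:3  d9:5  d10:0  d11:0  d12:4  d13:4 → peak 7
Best is E@5, peak 7.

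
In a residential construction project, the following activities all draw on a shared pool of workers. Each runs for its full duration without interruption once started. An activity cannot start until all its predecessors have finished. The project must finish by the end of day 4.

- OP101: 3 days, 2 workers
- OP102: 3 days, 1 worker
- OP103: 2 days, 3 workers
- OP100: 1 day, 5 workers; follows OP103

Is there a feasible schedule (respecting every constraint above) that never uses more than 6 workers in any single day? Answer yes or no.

yes

Schedule OP101@1, OP102@1, OP103@1, OP100@4: d1:6  d2:6  d3:3  d4:5 — peak 6 ≤ 6.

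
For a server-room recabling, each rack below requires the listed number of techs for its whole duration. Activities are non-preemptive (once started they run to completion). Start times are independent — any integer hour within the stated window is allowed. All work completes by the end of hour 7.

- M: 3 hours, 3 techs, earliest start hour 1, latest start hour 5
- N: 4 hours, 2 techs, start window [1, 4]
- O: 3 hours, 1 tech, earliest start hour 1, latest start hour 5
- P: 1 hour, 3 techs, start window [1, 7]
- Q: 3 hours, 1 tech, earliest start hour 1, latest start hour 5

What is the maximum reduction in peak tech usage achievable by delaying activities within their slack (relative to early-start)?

5

Early-start peak: h1:10  h2:7  h3:7  h4:2  h5:0  h6:0  h7:0 ⇒ 10.
Leveled (M@1, N@1, O@4, P@5, Q@4): h1:5  h2:5  h3:5  h4:4  h5:5  h6:2  h7:0 ⇒ 5.
Reduction 10 − 5 = 5.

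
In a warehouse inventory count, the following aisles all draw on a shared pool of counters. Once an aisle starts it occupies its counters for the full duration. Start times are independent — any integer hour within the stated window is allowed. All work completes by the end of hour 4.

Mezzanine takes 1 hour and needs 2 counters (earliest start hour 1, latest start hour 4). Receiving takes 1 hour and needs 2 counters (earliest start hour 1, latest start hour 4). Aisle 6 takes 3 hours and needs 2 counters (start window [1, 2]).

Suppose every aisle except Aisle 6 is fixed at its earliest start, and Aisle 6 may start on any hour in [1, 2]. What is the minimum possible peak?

Aisle 6@1: h1:6  h2:2  h3:2  h4:0 → peak 6
Aisle 6@2: h1:4  h2:2  h3:2  h4:2 → peak 4
Best is Aisle 6@2, peak 4.

4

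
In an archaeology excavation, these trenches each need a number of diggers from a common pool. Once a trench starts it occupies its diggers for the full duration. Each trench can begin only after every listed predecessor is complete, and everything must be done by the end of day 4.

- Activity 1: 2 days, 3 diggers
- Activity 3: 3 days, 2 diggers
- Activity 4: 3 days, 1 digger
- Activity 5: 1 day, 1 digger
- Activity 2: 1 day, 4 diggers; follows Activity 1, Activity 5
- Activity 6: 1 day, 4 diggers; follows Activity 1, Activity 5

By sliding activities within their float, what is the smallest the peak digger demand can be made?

7

Early-start (Activity 1@1, Activity 3@1, Activity 4@1, Activity 5@1, Activity 2@3, Activity 6@3) gives peak 11: d1:7  d2:6  d3:11  d4:0.
Shift Activity 6→4.
Schedule Activity 1@1, Activity 3@1, Activity 4@1, Activity 5@1, Activity 2@3, Activity 6@4: d1:7  d2:6  d3:7  d4:4 — peak 7.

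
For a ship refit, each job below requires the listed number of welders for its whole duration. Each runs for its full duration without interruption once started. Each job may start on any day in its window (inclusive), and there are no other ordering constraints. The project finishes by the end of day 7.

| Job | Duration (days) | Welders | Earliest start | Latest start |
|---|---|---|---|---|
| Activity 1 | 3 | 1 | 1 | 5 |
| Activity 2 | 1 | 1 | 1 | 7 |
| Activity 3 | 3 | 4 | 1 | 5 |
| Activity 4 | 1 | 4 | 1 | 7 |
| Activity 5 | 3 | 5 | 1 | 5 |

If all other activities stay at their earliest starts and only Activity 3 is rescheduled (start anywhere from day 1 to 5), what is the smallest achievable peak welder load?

Activity 3@1: d1:15  d2:10  d3:10  d4:0  d5:0  d6:0  d7:0 → peak 15
Activity 3@2: d1:11  d2:10  d3:10  d4:4  d5:0  d6:0  d7:0 → peak 11
Activity 3@3: d1:11  d2:6  d3:10  d4:4  d5:4  d6:0  d7:0 → peak 11
Activity 3@4: d1:11  d2:6  d3:6  d4:4  d5:4  d6:4  d7:0 → peak 11
Activity 3@5: d1:11  d2:6  d3:6  d4:0  d5:4  d6:4  d7:4 → peak 11
Best is Activity 3@2, peak 11.

11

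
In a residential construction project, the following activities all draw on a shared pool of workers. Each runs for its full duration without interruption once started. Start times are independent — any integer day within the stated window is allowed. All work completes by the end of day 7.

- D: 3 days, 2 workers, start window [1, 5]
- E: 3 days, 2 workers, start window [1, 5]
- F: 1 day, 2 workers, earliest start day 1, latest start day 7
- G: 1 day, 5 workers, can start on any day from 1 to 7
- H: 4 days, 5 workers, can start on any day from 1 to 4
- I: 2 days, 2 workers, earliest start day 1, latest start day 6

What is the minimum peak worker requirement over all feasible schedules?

Early-start (D@1, E@1, F@1, G@1, H@1, I@1) gives peak 18: d1:18  d2:11  d3:9  d4:5  d5:0  d6:0  d7:0.
Shift E→2, F→2, H→4, I→5.
Schedule D@1, E@2, F@2, G@1, H@4, I@5: d1:7  d2:6  d3:4  d4:7  d5:7  d6:7  d7:5 — peak 7.
Total worker-days = 43 over 7 days ⇒ peak ≥ ⌈43/7⌉ = 7, so 7 is optimal.

7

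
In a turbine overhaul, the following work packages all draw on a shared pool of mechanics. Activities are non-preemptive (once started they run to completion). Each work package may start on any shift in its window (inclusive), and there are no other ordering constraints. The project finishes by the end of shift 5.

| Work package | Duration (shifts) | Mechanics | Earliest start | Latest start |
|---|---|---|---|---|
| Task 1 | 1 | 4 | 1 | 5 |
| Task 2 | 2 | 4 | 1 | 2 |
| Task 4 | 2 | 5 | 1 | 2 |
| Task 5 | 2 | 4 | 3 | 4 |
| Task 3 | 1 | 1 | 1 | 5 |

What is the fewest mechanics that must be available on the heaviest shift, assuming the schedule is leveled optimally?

Early-start (Task 1@1, Task 2@1, Task 4@1, Task 5@3, Task 3@1) gives peak 14: s1:14  s2:9  s3:4  s4:4  s5:0.
Shift Task 4→2.
Schedule Task 1@1, Task 2@1, Task 4@2, Task 5@3, Task 3@1: s1:9  s2:9  s3:9  s4:4  s5:0 — peak 9.

9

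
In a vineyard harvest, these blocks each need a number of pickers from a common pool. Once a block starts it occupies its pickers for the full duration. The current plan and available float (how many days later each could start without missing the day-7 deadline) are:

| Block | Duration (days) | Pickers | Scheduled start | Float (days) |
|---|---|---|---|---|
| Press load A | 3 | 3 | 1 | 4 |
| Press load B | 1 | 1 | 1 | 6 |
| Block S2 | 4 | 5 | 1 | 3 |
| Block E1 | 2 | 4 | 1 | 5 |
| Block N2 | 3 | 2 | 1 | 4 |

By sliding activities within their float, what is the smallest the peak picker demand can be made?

Early-start (Press load A@1, Press load B@1, Block S2@1, Block E1@1, Block N2@1) gives peak 15: d1:15  d2:14  d3:10  d4:5  d5:0  d6:0  d7:0.
Shift Block S2→4, Block E1→2, Block N2→4.
Schedule Press load A@1, Press load B@1, Block S2@4, Block E1@2, Block N2@4: d1:4  d2:7  d3:7  d4:7  d5:7  d6:7  d7:5 — peak 7.
Total picker-days = 44 over 7 days ⇒ peak ≥ ⌈44/7⌉ = 7, so 7 is optimal.

7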